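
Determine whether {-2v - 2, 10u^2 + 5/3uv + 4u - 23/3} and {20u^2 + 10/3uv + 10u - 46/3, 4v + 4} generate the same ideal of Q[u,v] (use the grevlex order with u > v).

No, the ideals differ.

Since reduced Gröbner bases are canonical representatives of ideals under a given ordering, it suffices to compute and compare them.
Buchberger on the first generating set:
f_1 = -2v - 2, LT = v.
f_2 = 10u^2 + 5/3uv + 4u - 23/3, LT = u^2.

The S-polynomials (S(f_1,f_2)) all reduce to 0 modulo the current basis, so we have a Gröbner basis.
Inter-reduce: drop elements whose leading term is divisible by another's, tail-reduce, and make monic.
Reduced Gröbner basis: {u^2 + 7/30u - 23/30, v + 1}.

Buchberger on the second generating set:
h_1 = 20u^2 + 10/3uv + 10u - 46/3, LT = u^2.
h_2 = 4v + 4, LT = v.

The S-polynomials (S(h_1,h_2)) all reduce to 0 modulo the current basis, so we have a Gröbner basis.
Inter-reduce: drop elements whose leading term is divisible by another's, tail-reduce, and make monic.
Reduced Gröbner basis: {u^2 + 1/3u - 23/30, v + 1}.

Since the reduced bases disagree, the two ideals are not the same.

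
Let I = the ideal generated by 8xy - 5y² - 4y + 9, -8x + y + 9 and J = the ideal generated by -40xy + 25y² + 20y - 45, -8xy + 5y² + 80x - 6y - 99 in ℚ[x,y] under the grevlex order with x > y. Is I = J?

Equality of ideals is decidable: compute both reduced Gröbner bases (unique for the ordering) and check whether they agree.
Buchberger on the first generating set:
f_1 = 8xy - 5y² - 4y + 9, LT = xy.
f_2 = -8x + y + 9, LT = x.

S(f_1,f_2): lcm = xy. S = -½y² + ⅝y + 9/8.
  leading term y²: no divisor's leading term divides it; move -½y² to the remainder.
  leading term y: no divisor's leading term divides it; move ⅝y to the remainder.
  leading term 1: no divisor's leading term divides it; move 9/8 to the remainder.
  remainder -½y² + ⅝y + 9/8 ≠ 0; add g_3 = -½y² + ⅝y + 9/8 to the basis.

S(f_1,g_3): lcm = xy². S = -⅝y³ + 5/4xy - ½y² + 9/4x + 9/8y.
  leading term y³: subtract (5/4y)·g_3 from -⅝y³ + 5/4xy - ½y² + 9/4x + 9/8y → 5/4xy - 41/32y² + 9/4x - 9/32y
  leading term xy: subtract (5/32)·f_1 from 5/4xy - 41/32y² + 9/4x - 9/32y → -½y² + 9/4x + 11/32y - 45/32
  leading term y²: subtract (1)·g_3 from -½y² + 9/4x + 11/32y - 45/32 → 9/4x - 9/32y - 81/32
  leading term x: subtract (-9/32)·f_2 from 9/4x - 9/32y - 81/32 → 0
  remainder 0.

S(f_2,g_3): leading monomials are coprime, so the S-polynomial reduces to 0 (Buchberger's first criterion).
Every S-polynomial of the final basis reduces to 0, so we have a Gröbner basis.
Inter-reduce: drop elements whose leading term is divisible by another's, tail-reduce, and make monic.
Reduced Gröbner basis: {y² - 5/4y - 9/4, x - ⅛y - 9/8}.

Buchberger on the second generating set:
h_1 = -40xy + 25y² + 20y - 45, LT = xy.
h_2 = -8xy + 5y² + 80x - 6y - 99, LT = xy.

S(h_1,h_2): lcm = xy. S = 10x - 5/4y - 45/4.
  leading term x: no divisor's leading term divides it; move 10x to the remainder.
  leading term y: no divisor's leading term divides it; move -5/4y to the remainder.
  leading term 1: no divisor's leading term divides it; move -45/4 to the remainder.
  remainder 10x - 5/4y - 45/4 ≠ 0; add k_3 = 10x - 5/4y - 45/4 to the basis.

S(h_1,k_3): lcm = xy. S = -½y² + ⅝y + 9/8.
  leading term y²: no divisor's leading term divides it; move -½y² to the remainder.
  leading term y: no divisor's leading term divides it; move ⅝y to the remainder.
  leading term 1: no divisor's leading term divides it; move 9/8 to the remainder.
  remainder -½y² + ⅝y + 9/8 ≠ 0; add k_4 = -½y² + ⅝y + 9/8 to the basis.

S(h_2,k_3): lcm = xy. S = -½y² - 10x + 15/8y + 99/8.
  leading term y²: subtract (1)·k_4 from -½y² - 10x + 15/8y + 99/8 → -10x + 5/4y + 45/4
  leading term x: subtract (-1)·k_3 from -10x + 5/4y + 45/4 → 0
  remainder 0.

S(h_1,k_4): lcm = xy². S = -⅝y³ + 5/4xy - ½y² + 9/4x + 9/8y.
  leading term y³: subtract (5/4y)·k_4 from -⅝y³ + 5/4xy - ½y² + 9/4x + 9/8y → 5/4xy - 41/32y² + 9/4x - 9/32y
  leading term xy: subtract (-1/32)·h_1 from 5/4xy - 41/32y² + 9/4x - 9/32y → -½y² + 9/4x + 11/32y - 45/32
  leading term y²: subtract (1)·k_4 from -½y² + 9/4x + 11/32y - 45/32 → 9/4x - 9/32y - 81/32
  leading term x: subtract (9/40)·k_3 from 9/4x - 9/32y - 81/32 → 0
  remainder 0.

S(h_2,k_4): lcm = xy². S = -⅝y³ - 35/4xy + ¾y² + 9/4x + 99/8y.
  leading term y³: subtract (5/4y)·k_4 from -⅝y³ - 35/4xy + ¾y² + 9/4x + 99/8y → -35/4xy - 1/32y² + 9/4x + 351/32y
  leading term xy: subtract (7/32)·h_1 from -35/4xy - 1/32y² + 9/4x + 351/32y → -11/2y² + 9/4x + 211/32y + 315/32
  leading term y²: subtract (11)·k_4 from -11/2y² + 9/4x + 211/32y + 315/32 → 9/4x - 9/32y - 81/32
  leading term x: subtract (9/40)·k_3 from 9/4x - 9/32y - 81/32 → 0
  remainder 0.

S(k_3,k_4): leading monomials are coprime, so the S-polynomial reduces to 0 (Buchberger's first criterion).
Every S-polynomial of the final basis reduces to 0, so we have a Gröbner basis.
Inter-reduce: drop elements whose leading term is divisible by another's, tail-reduce, and make monic.
Reduced Gröbner basis: {y² - 5/4y - 9/4, x - ⅛y - 9/8}.

Same reduced basis, so the two generating sets span the same ideal.

Yes, the ideals are equal.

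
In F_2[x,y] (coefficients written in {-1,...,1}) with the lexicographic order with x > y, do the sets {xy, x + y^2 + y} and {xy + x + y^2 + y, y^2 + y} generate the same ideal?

No, the ideals differ.

Two ideals are equal iff their reduced Gröbner bases coincide (the reduced basis is unique for a fixed ordering).
Buchberger on the first generating set:
f_1 = xy, LT = xy.
f_2 = x + y^2 + y, LT = x.

S(f_1,f_2): lcm = xy. S = y^3 + y^2.
  reduce S modulo (f_1, f_2):
  remainder y^3 + y^2 ≠ 0; add g_3 = y^3 + y^2 to the basis.

The other S-polynomials (S(f_1,g_3), S(f_2,g_3)) all reduce to 0 modulo the current basis, so we have a Gröbner basis.
Inter-reduce: drop elements whose leading term is divisible by another's, tail-reduce, and make monic.
Reduced Gröbner basis: {x + y^2 + y, y^3 + y^2}.

Buchberger on the second generating set:
h_1 = xy + x + y^2 + y, LT = xy.
h_2 = y^2 + y, LT = y^2.

The S-polynomials (S(h_1,h_2)) all reduce to 0 modulo the current basis, so we have a Gröbner basis.
Inter-reduce: drop elements whose leading term is divisible by another's, tail-reduce, and make monic.
Reduced Gröbner basis: {xy + x, y^2 + y}.

The bases are distinct; the ideals are different.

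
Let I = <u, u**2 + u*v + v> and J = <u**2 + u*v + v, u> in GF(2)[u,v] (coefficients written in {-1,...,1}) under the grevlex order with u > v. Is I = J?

Yes, the ideals are equal.

Since reduced Gröbner bases are canonical representatives of ideals under a given ordering, it suffices to compute and compare them.
Buchberger on the first generating set:
f_1 = u, LT = u.
f_2 = u**2 + u*v + v, LT = u**2.

S(f_1,f_2): lcm = u**2. S = u*v + v.
  leading term u*v: subtract (v)·f_1 from u*v + v → v
  leading term v: no divisor's leading term divides it; move v to the remainder.
  remainder v ≠ 0; add g_3 = v to the basis.

The other S-polynomials (S(f_1,g_3), S(f_2,g_3)) all reduce to 0 modulo the current basis, so we have a Gröbner basis.
Inter-reduce: drop elements whose leading term is divisible by another's, tail-reduce, and make monic.
Reduced Gröbner basis: {u, v}.

Buchberger on the second generating set:
h_1 = u**2 + u*v + v, LT = u**2.
h_2 = u, LT = u.

S(h_1,h_2): lcm = u**2. S = u*v + v.
  leading term u*v: subtract (v)·h_2 from u*v + v → v
  leading term v: no divisor's leading term divides it; move v to the remainder.
  remainder v ≠ 0; add k_3 = v to the basis.

The other S-polynomials (S(h_1,k_3), S(h_2,k_3)) all reduce to 0 modulo the current basis, so we have a Gröbner basis.
Inter-reduce: drop elements whose leading term is divisible by another's, tail-reduce, and make monic.
Reduced Gröbner basis: {u, v}.

Same reduced basis, so the two generating sets span the same ideal.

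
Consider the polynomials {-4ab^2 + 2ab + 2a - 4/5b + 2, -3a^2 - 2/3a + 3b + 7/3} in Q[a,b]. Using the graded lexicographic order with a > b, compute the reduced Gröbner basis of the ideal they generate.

This is the nonlinear analogue of row-reducing a linear system.

f_1 = -4ab^2 + 2ab + 2a - 4/5b + 2, LT = ab^2.
f_2 = -3a^2 - 2/3a + 3b + 7/3, LT = a^2.

S(f_1,f_2): lcm = a^2b^2. S = -1/2a^2b - 2/9ab^2 + b^3 - 1/2a^2 + 1/5ab + 7/9b^2 - 1/2a.
  reduce S modulo (f_1, f_2):
  remainder b^3 + 1/5ab + 5/18b^2 - 1/2a - 38/45b - 1/2 ≠ 0; add g_3 = b^3 + 1/5ab + 5/18b^2 - 1/2a - 38/45b - 1/2 to the basis.

The other S-polynomials (S(f_1,g_3), S(f_2,g_3)) all reduce to 0 modulo the current basis, so we have a Gröbner basis.

G = {ab^2 - 1/2ab - 1/2a + 1/5b - 1/2, b^3 + 1/5ab + 5/18b^2 - 1/2a - 38/45b - 1/2, a^2 + 2/9a - b - 7/9}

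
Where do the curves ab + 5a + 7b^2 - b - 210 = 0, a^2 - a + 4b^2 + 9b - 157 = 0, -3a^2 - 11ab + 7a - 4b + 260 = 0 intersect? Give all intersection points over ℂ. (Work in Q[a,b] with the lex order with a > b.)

Compute a lex Gröbner basis by Buchberger's algorithm.
f_1 = ab + 5a + 7b^2 - b - 210, LT = ab.
f_2 = a^2 - a + 4b^2 + 9b - 157, LT = a^2.
f_3 = -3a^2 - 11ab + 7a - 4b + 260, LT = a^2.

S(f_1,f_2): lcm = a^2b. S = 5a^2 + 7ab^2 - 210a - 4b^3 - 9b^2 + 157b.
  leading term a^2: subtract (5)·f_2 from 5a^2 + 7ab^2 - 210a - 4b^3 - 9b^2 + 157b → 7ab^2 - 205a - 4b^3 - 29b^2 + 112b + 785
  leading term ab^2: subtract (7b)·f_1 from 7ab^2 - 205a - 4b^3 - 29b^2 + 112b + 785 → -35ab - 205a - 53b^3 - 22b^2 + 1582b + 785
  leading term ab: subtract (-35)·f_1 from -35ab - 205a - 53b^3 - 22b^2 + 1582b + 785 → -30a - 53b^3 + 223b^2 + 1547b - 6565
  leading term a: no divisor's leading term divides it; move -30a to the remainder.
  leading term b^3: no divisor's leading term divides it; move -53b^3 to the remainder.
  leading term b^2: no divisor's leading term divides it; move 223b^2 to the remainder.
  leading term b: no divisor's leading term divides it; move 1547b to the remainder.
  leading term 1: no divisor's leading term divides it; move -6565 to the remainder.
  remainder -30a - 53b^3 + 223b^2 + 1547b - 6565 ≠ 0; add h_4 = -30a - 53b^3 + 223b^2 + 1547b - 6565 to the basis.

S(f_1,f_3): lcm = a^2b. S = 5a^2 + 10/3ab^2 + 4/3ab - 210a - 4/3b^2 + 260/3b.
  leading term a^2: subtract (5)·f_2 from 5a^2 + 10/3ab^2 + 4/3ab - 210a - 4/3b^2 + 260/3b → 10/3ab^2 + 4/3ab - 205a - 64/3b^2 + 125/3b + 785
  leading term ab^2: subtract (10/3b)·f_1 from 10/3ab^2 + 4/3ab - 205a - 64/3b^2 + 125/3b + 785 → -46/3ab - 205a - 70/3b^3 - 18b^2 + 2225/3b + 785
  leading term ab: subtract (-46/3)·f_1 from -46/3ab - 205a - 70/3b^3 - 18b^2 + 2225/3b + 785 → -385/3a - 70/3b^3 + 268/3b^2 + 2179/3b - 2435
  leading term a: subtract (77/18)·h_4 from -385/3a - 70/3b^3 + 268/3b^2 + 2179/3b - 2435 → 3661/18b^3 - 15563/18b^2 - 106045/18b + 461675/18
  leading term b^3: no divisor's leading term divides it; move 3661/18b^3 to the remainder.
  leading term b^2: no divisor's leading term divides it; move -15563/18b^2 to the remainder.
  leading term b: no divisor's leading term divides it; move -106045/18b to the remainder.
  leading term 1: no divisor's leading term divides it; move 461675/18 to the remainder.
  remainder 3661/18b^3 - 15563/18b^2 - 106045/18b + 461675/18 ≠ 0; add h_5 = 3661/18b^3 - 15563/18b^2 - 106045/18b + 461675/18 to the basis.

S(f_2,f_3): lcm = a^2. S = -11/3ab + 4/3a + 4b^2 + 23/3b - 211/3.
  leading term ab: subtract (-11/3)·f_1 from -11/3ab + 4/3a + 4b^2 + 23/3b - 211/3 → 59/3a + 89/3b^2 + 4b - 2521/3
  leading term a: subtract (-59/90)·h_4 from 59/3a + 89/3b^2 + 4b - 2521/3 → -3127/90b^3 + 15827/90b^2 + 91633/90b - 92593/18
  leading term b^3: subtract (-3127/18305)·h_5 from -3127/90b^3 + 15827/90b^2 + 91633/90b - 92593/18 → 515397/18305b^2 + 214761/18305b - 2791746/3661
  leading term b^2: no divisor's leading term divides it; move 515397/18305b^2 to the remainder.
  leading term b: no divisor's leading term divides it; move 214761/18305b to the remainder.
  leading term 1: no divisor's leading term divides it; move -2791746/3661 to the remainder.
  remainder 515397/18305b^2 + 214761/18305b - 2791746/3661 ≠ 0; add h_6 = 515397/18305b^2 + 214761/18305b - 2791746/3661 to the basis.

S(f_1,h_4): lcm = ab. S = 5a - 53/30b^4 + 223/30b^3 + 1757/30b^2 - 1319/6b - 210.
  leading term a: subtract (-1/6)·h_4 from 5a - 53/30b^4 + 223/30b^3 + 1757/30b^2 - 1319/6b - 210 → -53/30b^4 - 7/5b^3 + 1436/15b^2 + 38b - 7825/6
  leading term b^4: subtract (-159/18305b)·h_5 from -53/30b^4 - 7/5b^3 + 1436/15b^2 + 38b - 7825/6 → -978601/109830b^3 + 4894007/109830b^2 + 5728463/21966b - 7825/6
  leading term b^3: subtract (-2935803/67014605)·h_5 from -978601/109830b^3 + 4894007/109830b^2 + 5728463/21966b - 7825/6 → 447832044/67014605b^2 + 36125739/13402921b - 2419788915/13402921
  leading term b^2: subtract (149277348/628956139)·h_6 from 447832044/67014605b^2 + 36125739/13402921b - 2419788915/13402921 → -280558143/3144780695b + 280558143/628956139
  leading term b: no divisor's leading term divides it; move -280558143/3144780695b to the remainder.
  leading term 1: no divisor's leading term divides it; move 280558143/628956139 to the remainder.
  remainder -280558143/3144780695b + 280558143/628956139 ≠ 0; add h_7 = -280558143/3144780695b + 280558143/628956139 to the basis.

The other S-polynomials (S(f_2,h_4), S(f_3,h_4), S(f_1,h_5), S(f_2,h_5), S(f_3,h_5), S(h_4,h_5), S(f_1,h_6), S(f_2,h_6), S(f_3,h_6), S(h_4,h_6), S(h_5,h_6), S(f_1,h_7), S(f_2,h_7), S(f_3,h_7), S(h_4,h_7), S(h_5,h_7), S(h_6,h_7)) all reduce to 0 modulo the current basis, so we have a Gröbner basis.
Inter-reduce: drop elements whose leading term is divisible by another's, tail-reduce, and make monic.
Reduced Gröbner basis: {a - 4, b - 5}.

Elimination: the polynomial b - 5 lies in the elimination ideal for b, so b ∈ {5}. For each such b, the remaining basis elements (now univariate) give the rest of the solution.
  b = 5: the earlier basis element becomes a - 4 = 0, giving a = 4 — point (4, 5).
Check: every point annihilates each of the original generators.

{(4, 5)}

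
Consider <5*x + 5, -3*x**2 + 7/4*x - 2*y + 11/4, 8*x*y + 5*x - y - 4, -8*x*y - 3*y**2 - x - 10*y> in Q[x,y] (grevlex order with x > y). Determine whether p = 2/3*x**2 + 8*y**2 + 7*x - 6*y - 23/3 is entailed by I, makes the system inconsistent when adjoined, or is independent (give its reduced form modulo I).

First compute the reduced Gröbner basis of I by Buchberger's algorithm.
f_1 = 5*x + 5, LT = x.
f_2 = -3*x**2 + 7/4*x - 2*y + 11/4, LT = x**2.
f_3 = 8*x*y + 5*x - y - 4, LT = x*y.
f_4 = -8*x*y - 3*y**2 - x - 10*y, LT = x*y.

S(f_1,f_2): lcm = x**2. S = 19/12*x - 2/3*y + 11/12.
  leading term x: subtract (19/60)·f_1 from 19/12*x - 2/3*y + 11/12 → -2/3*y - 2/3
  leading term y: no divisor's leading term divides it; move -2/3*y to the remainder.
  leading term 1: no divisor's leading term divides it; move -2/3 to the remainder.
  remainder -2/3*y - 2/3 ≠ 0; add h_5 = -2/3*y - 2/3 to the basis.

The other S-polynomials (S(f_1,f_3), S(f_1,f_4), S(f_2,f_3), S(f_2,f_4), S(f_3,f_4), S(f_1,h_5), S(f_2,h_5), S(f_3,h_5), S(f_4,h_5)) all reduce to 0 modulo the current basis, so we have a Gröbner basis.
Inter-reduce: drop elements whose leading term is divisible by another's, tail-reduce, and make monic.
Reduced Gröbner basis: {x + 1, y + 1}.
Label its elements g_1 = x + 1, g_2 = y + 1.

Reduce p = 2/3*x**2 + 8*y**2 + 7*x - 6*y - 23/3 modulo G:
  leading term x**2: subtract (2/3*x)·g_1 from 2/3*x**2 + 8*y**2 + 7*x - 6*y - 23/3 → 8*y**2 + 19/3*x - 6*y - 23/3
  leading term y**2: subtract (8*y)·g_2 from 8*y**2 + 19/3*x - 6*y - 23/3 → 19/3*x - 14*y - 23/3
  leading term x: subtract (19/3)·g_1 from 19/3*x - 14*y - 23/3 → -14*y - 14
  leading term y: subtract (-14)·g_2 from -14*y - 14 → 0
  normal form = 0.
Since the normal form is 0, p ∈ I.

2/3*x**2 + 8*y**2 + 7*x - 6*y - 23/3 lies in I (it reduces to 0).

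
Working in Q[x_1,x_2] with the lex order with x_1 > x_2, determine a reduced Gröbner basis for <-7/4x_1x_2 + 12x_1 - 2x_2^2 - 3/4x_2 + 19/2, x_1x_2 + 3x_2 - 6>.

G = {x_1 - 1/6x_2^2 + 3/8x_2 - 1/12, x_2^3 - 9/4x_2^2 + 37/2x_2 - 36}

f_1 = -7/4x_1x_2 + 12x_1 - 2x_2^2 - 3/4x_2 + 19/2, LT = x_1x_2.
f_2 = x_1x_2 + 3x_2 - 6, LT = x_1x_2.

S(f_1,f_2): lcm = x_1x_2. S = -48/7x_1 + 8/7x_2^2 - 18/7x_2 + 4/7.
  leading term x_1: no divisor's leading term divides it; move -48/7x_1 to the remainder.
  leading term x_2^2: no divisor's leading term divides it; move 8/7x_2^2 to the remainder.
  leading term x_2: no divisor's leading term divides it; move -18/7x_2 to the remainder.
  leading term 1: no divisor's leading term divides it; move 4/7 to the remainder.
  remainder -48/7x_1 + 8/7x_2^2 - 18/7x_2 + 4/7 ≠ 0; add g_3 = -48/7x_1 + 8/7x_2^2 - 18/7x_2 + 4/7 to the basis.

S(f_1,g_3): lcm = x_1x_2. S = -48/7x_1 + 1/6x_2^3 + 43/56x_2^2 + 43/84x_2 - 38/7.
  leading term x_1: subtract (1)·g_3 from -48/7x_1 + 1/6x_2^3 + 43/56x_2^2 + 43/84x_2 - 38/7 → 1/6x_2^3 - 3/8x_2^2 + 37/12x_2 - 6
  leading term x_2^3: no divisor's leading term divides it; move 1/6x_2^3 to the remainder.
  leading term x_2^2: no divisor's leading term divides it; move -3/8x_2^2 to the remainder.
  leading term x_2: no divisor's leading term divides it; move 37/12x_2 to the remainder.
  leading term 1: no divisor's leading term divides it; move -6 to the remainder.
  remainder 1/6x_2^3 - 3/8x_2^2 + 37/12x_2 - 6 ≠ 0; add g_4 = 1/6x_2^3 - 3/8x_2^2 + 37/12x_2 - 6 to the basis.

The other S-polynomials (S(f_2,g_3), S(f_1,g_4), S(f_2,g_4), S(g_3,g_4)) all reduce to 0 modulo the current basis, so we have a Gröbner basis.
Inter-reduce: drop elements whose leading term is divisible by another's, tail-reduce, and make monic.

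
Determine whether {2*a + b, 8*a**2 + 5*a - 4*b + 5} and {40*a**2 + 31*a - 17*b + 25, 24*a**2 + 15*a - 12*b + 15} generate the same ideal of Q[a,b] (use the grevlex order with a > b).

Yes, the ideals are equal.

Equality of ideals is decidable: compute both reduced Gröbner bases (unique for the ordering) and check whether they agree.
Buchberger on the first generating set:
f_1 = 2*a + b, LT = a.
f_2 = 8*a**2 + 5*a - 4*b + 5, LT = a**2.

S(f_1,f_2): lcm = a**2. S = 1/2*a*b - 5/8*a + 1/2*b - 5/8.
  leading term a*b: subtract (1/4*b)·f_1 from 1/2*a*b - 5/8*a + 1/2*b - 5/8 → -1/4*b**2 - 5/8*a + 1/2*b - 5/8
  leading term b**2: no divisor's leading term divides it; move -1/4*b**2 to the remainder.
  leading term a: subtract (-5/16)·f_1 from -5/8*a + 1/2*b - 5/8 → 13/16*b - 5/8
  leading term b: no divisor's leading term divides it; move 13/16*b to the remainder.
  leading term 1: no divisor's leading term divides it; move -5/8 to the remainder.
  remainder -1/4*b**2 + 13/16*b - 5/8 ≠ 0; add g_3 = -1/4*b**2 + 13/16*b - 5/8 to the basis.

S(f_1,g_3): leading monomials are coprime, so the S-polynomial reduces to 0 (Buchberger's first criterion).
S(f_2,g_3): leading monomials are coprime, so the S-polynomial reduces to 0 (Buchberger's first criterion).
Every S-polynomial of the final basis reduces to 0, so we have a Gröbner basis.
Inter-reduce: drop elements whose leading term is divisible by another's, tail-reduce, and make monic.
Reduced Gröbner basis: {b**2 - 13/4*b + 5/2, a + 1/2*b}.

Buchberger on the second generating set:
h_1 = 40*a**2 + 31*a - 17*b + 25, LT = a**2.
h_2 = 24*a**2 + 15*a - 12*b + 15, LT = a**2.

S(h_1,h_2): lcm = a**2. S = 3/20*a + 3/40*b.
  leading term a: no divisor's leading term divides it; move 3/20*a to the remainder.
  leading term b: no divisor's leading term divides it; move 3/40*b to the remainder.
  remainder 3/20*a + 3/40*b ≠ 0; add k_3 = 3/20*a + 3/40*b to the basis.

S(h_1,k_3): lcm = a**2. S = -1/2*a*b + 31/40*a - 17/40*b + 5/8.
  leading term a*b: subtract (-10/3*b)·k_3 from -1/2*a*b + 31/40*a - 17/40*b + 5/8 → 1/4*b**2 + 31/40*a - 17/40*b + 5/8
  leading term b**2: no divisor's leading term divides it; move 1/4*b**2 to the remainder.
  leading term a: subtract (31/6)·k_3 from 31/40*a - 17/40*b + 5/8 → -13/16*b + 5/8
  leading term b: no divisor's leading term divides it; move -13/16*b to the remainder.
  leading term 1: no divisor's leading term divides it; move 5/8 to the remainder.
  remainder 1/4*b**2 - 13/16*b + 5/8 ≠ 0; add k_4 = 1/4*b**2 - 13/16*b + 5/8 to the basis.

S(h_2,k_3): lcm = a**2. S = -1/2*a*b + 5/8*a - 1/2*b + 5/8.
  leading term a*b: subtract (-10/3*b)·k_3 from -1/2*a*b + 5/8*a - 1/2*b + 5/8 → 1/4*b**2 + 5/8*a - 1/2*b + 5/8
  leading term b**2: subtract (1)·k_4 from 1/4*b**2 + 5/8*a - 1/2*b + 5/8 → 5/8*a + 5/16*b
  leading term a: subtract (25/6)·k_3 from 5/8*a + 5/16*b → 0
  remainder 0.

S(h_1,k_4): leading monomials are coprime, so the S-polynomial reduces to 0 (Buchberger's first criterion).
S(h_2,k_4): leading monomials are coprime, so the S-polynomial reduces to 0 (Buchberger's first criterion).
S(k_3,k_4): leading monomials are coprime, so the S-polynomial reduces to 0 (Buchberger's first criterion).
Every S-polynomial of the final basis reduces to 0, so we have a Gröbner basis.
Inter-reduce: drop elements whose leading term is divisible by another's, tail-reduce, and make monic.
Reduced Gröbner basis: {b**2 - 13/4*b + 5/2, a + 1/2*b}.

Same reduced basis, so the two generating sets span the same ideal.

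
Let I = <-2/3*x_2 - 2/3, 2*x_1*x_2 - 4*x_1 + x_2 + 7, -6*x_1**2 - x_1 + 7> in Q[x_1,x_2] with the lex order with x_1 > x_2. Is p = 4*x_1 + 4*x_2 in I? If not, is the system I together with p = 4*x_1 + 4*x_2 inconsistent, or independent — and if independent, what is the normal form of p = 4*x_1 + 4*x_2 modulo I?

First compute the reduced Gröbner basis of I by Buchberger's algorithm.
f_1 = -2/3*x_2 - 2/3, LT = x_2.
f_2 = 2*x_1*x_2 - 4*x_1 + x_2 + 7, LT = x_1*x_2.
f_3 = -6*x_1**2 - x_1 + 7, LT = x_1**2.

S(f_1,f_2): lcm = x_1*x_2. S = 3*x_1 - 1/2*x_2 - 7/2.
  reduce S modulo (f_1, f_2, f_3):
  remainder 3*x_1 - 3 ≠ 0; add h_4 = 3*x_1 - 3 to the basis.

The other S-polynomials (S(f_1,f_3), S(f_2,f_3), S(f_1,h_4), S(f_2,h_4), S(f_3,h_4)) all reduce to 0 modulo the current basis, so we have a Gröbner basis.
Inter-reduce: drop elements whose leading term is divisible by another's, tail-reduce, and make monic.
Reduced Gröbner basis: {x_1 - 1, x_2 + 1}.
Label its elements g_1 = x_1 - 1, g_2 = x_2 + 1.

Reduce p = 4*x_1 + 4*x_2 modulo G:
  leading term x_1: subtract (4)·g_1 from 4*x_1 + 4*x_2 → 4*x_2 + 4
  leading term x_2: subtract (4)·g_2 from 4*x_2 + 4 → 0
  normal form = 0.
Since the normal form is 0, p ∈ I.

Ideal membership is decidable via reduction modulo a Gröbner basis.

4*x_1 + 4*x_2 lies in I (it reduces to 0).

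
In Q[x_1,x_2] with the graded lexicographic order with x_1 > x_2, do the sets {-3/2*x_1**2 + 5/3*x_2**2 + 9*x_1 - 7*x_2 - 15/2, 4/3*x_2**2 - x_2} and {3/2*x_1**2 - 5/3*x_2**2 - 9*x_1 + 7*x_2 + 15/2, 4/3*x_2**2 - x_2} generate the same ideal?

Since reduced Gröbner bases are canonical representatives of ideals under a given ordering, it suffices to compute and compare them.
Buchberger on the first generating set:
f_1 = -3/2*x_1**2 + 5/3*x_2**2 + 9*x_1 - 7*x_2 - 15/2, LT = x_1**2.
f_2 = 4/3*x_2**2 - x_2, LT = x_2**2.

The S-polynomials (S(f_1,f_2)) all reduce to 0 modulo the current basis, so we have a Gröbner basis.
Inter-reduce: drop elements whose leading term is divisible by another's, tail-reduce, and make monic.
Reduced Gröbner basis: {x_1**2 - 6*x_1 + 23/6*x_2 + 5, x_2**2 - 3/4*x_2}.

Buchberger on the second generating set:
h_1 = 3/2*x_1**2 - 5/3*x_2**2 - 9*x_1 + 7*x_2 + 15/2, LT = x_1**2.
h_2 = 4/3*x_2**2 - x_2, LT = x_2**2.

The S-polynomials (S(h_1,h_2)) all reduce to 0 modulo the current basis, so we have a Gröbner basis.
Inter-reduce: drop elements whose leading term is divisible by another's, tail-reduce, and make monic.
Reduced Gröbner basis: {x_1**2 - 6*x_1 + 23/6*x_2 + 5, x_2**2 - 3/4*x_2}.

The two bases agree; hence the ideals are identical.
The choice of monomial ordering does not affect the verdict — as long as both bases are computed under the same ordering, their equality decides ideal equality.

Yes, the ideals are equal.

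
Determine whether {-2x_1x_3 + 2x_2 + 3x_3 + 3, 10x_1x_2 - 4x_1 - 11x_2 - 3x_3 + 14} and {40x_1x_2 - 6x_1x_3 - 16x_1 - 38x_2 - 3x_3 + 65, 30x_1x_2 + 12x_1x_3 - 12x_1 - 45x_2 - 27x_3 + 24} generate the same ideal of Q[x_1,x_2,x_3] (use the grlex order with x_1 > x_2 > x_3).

Yes, the ideals are equal.

For a fixed monomial order, each ideal has a unique reduced Gröbner basis; comparing bases decides equality.
Buchberger on the first generating set:
f_1 = -2x_1x_3 + 2x_2 + 3x_3 + 3, LT = x_1x_3.
f_2 = 10x_1x_2 - 4x_1 - 11x_2 - 3x_3 + 14, LT = x_1x_2.

S(f_1,f_2): lcm = x_1x_2x_3. S = 2/5x_1x_3 - x_2^2 - 2/5x_2x_3 + 3/10x_3^2 - 3/2x_2 - 7/5x_3.
  leading term x_1x_3: subtract (-1/5)·f_1 from 2/5x_1x_3 - x_2^2 - 2/5x_2x_3 + 3/10x_3^2 - 3/2x_2 - 7/5x_3 → -x_2^2 - 2/5x_2x_3 + 3/10x_3^2 - 11/10x_2 - 4/5x_3 + 3/5
  leading term x_2^2: no divisor's leading term divides it; move -x_2^2 to the remainder.
  leading term x_2x_3: no divisor's leading term divides it; move -2/5x_2x_3 to the remainder.
  leading term x_3^2: no divisor's leading term divides it; move 3/10x_3^2 to the remainder.
  leading term x_2: no divisor's leading term divides it; move -11/10x_2 to the remainder.
  leading term x_3: no divisor's leading term divides it; move -4/5x_3 to the remainder.
  leading term 1: no divisor's leading term divides it; move 3/5 to the remainder.
  remainder -x_2^2 - 2/5x_2x_3 + 3/10x_3^2 - 11/10x_2 - 4/5x_3 + 3/5 ≠ 0; add g_3 = -x_2^2 - 2/5x_2x_3 + 3/10x_3^2 - 11/10x_2 - 4/5x_3 + 3/5 to the basis.

The other S-polynomials (S(f_1,g_3), S(f_2,g_3)) all reduce to 0 modulo the current basis, so we have a Gröbner basis.
Inter-reduce: drop elements whose leading term is divisible by another's, tail-reduce, and make monic.
Reduced Gröbner basis: {x_1x_2 - 2/5x_1 - 11/10x_2 - 3/10x_3 + 7/5, x_1x_3 - x_2 - 3/2x_3 - 3/2, x_2^2 + 2/5x_2x_3 - 3/10x_3^2 + 11/10x_2 + 4/5x_3 - 3/5}.

Buchberger on the second generating set:
h_1 = 40x_1x_2 - 6x_1x_3 - 16x_1 - 38x_2 - 3x_3 + 65, LT = x_1x_2.
h_2 = 30x_1x_2 + 12x_1x_3 - 12x_1 - 45x_2 - 27x_3 + 24, LT = x_1x_2.

S(h_1,h_2): lcm = x_1x_2. S = -11/20x_1x_3 + 11/20x_2 + 33/40x_3 + 33/40.
  leading term x_1x_3: no divisor's leading term divides it; move -11/20x_1x_3 to the remainder.
  leading term x_2: no divisor's leading term divides it; move 11/20x_2 to the remainder.
  leading term x_3: no divisor's leading term divides it; move 33/40x_3 to the remainder.
  leading term 1: no divisor's leading term divides it; move 33/40 to the remainder.
  remainder -11/20x_1x_3 + 11/20x_2 + 33/40x_3 + 33/40 ≠ 0; add k_3 = -11/20x_1x_3 + 11/20x_2 + 33/40x_3 + 33/40 to the basis.

S(h_1,k_3): lcm = x_1x_2x_3. S = -3/20x_1x_3^2 - 2/5x_1x_3 + x_2^2 + 11/20x_2x_3 - 3/40x_3^2 + 3/2x_2 + 13/8x_3.
  leading term x_1x_3^2: subtract (3/11x_3)·k_3 from -3/20x_1x_3^2 - 2/5x_1x_3 + x_2^2 + 11/20x_2x_3 - 3/40x_3^2 + 3/2x_2 + 13/8x_3 → -2/5x_1x_3 + x_2^2 + 2/5x_2x_3 - 3/10x_3^2 + 3/2x_2 + 7/5x_3
  leading term x_1x_3: subtract (8/11)·k_3 from -2/5x_1x_3 + x_2^2 + 2/5x_2x_3 - 3/10x_3^2 + 3/2x_2 + 7/5x_3 → x_2^2 + 2/5x_2x_3 - 3/10x_3^2 + 11/10x_2 + 4/5x_3 - 3/5
  leading term x_2^2: no divisor's leading term divides it; move x_2^2 to the remainder.
  leading term x_2x_3: no divisor's leading term divides it; move 2/5x_2x_3 to the remainder.
  leading term x_3^2: no divisor's leading term divides it; move -3/10x_3^2 to the remainder.
  leading term x_2: no divisor's leading term divides it; move 11/10x_2 to the remainder.
  leading term x_3: no divisor's leading term divides it; move 4/5x_3 to the remainder.
  leading term 1: no divisor's leading term divides it; move -3/5 to the remainder.
  remainder x_2^2 + 2/5x_2x_3 - 3/10x_3^2 + 11/10x_2 + 4/5x_3 - 3/5 ≠ 0; add k_4 = x_2^2 + 2/5x_2x_3 - 3/10x_3^2 + 11/10x_2 + 4/5x_3 - 3/5 to the basis.

The other S-polynomials (S(h_2,k_3), S(h_1,k_4), S(h_2,k_4), S(k_3,k_4)) all reduce to 0 modulo the current basis, so we have a Gröbner basis.
Inter-reduce: drop elements whose leading term is divisible by another's, tail-reduce, and make monic.
Reduced Gröbner basis: {x_1x_2 - 2/5x_1 - 11/10x_2 - 3/10x_3 + 7/5, x_1x_3 - x_2 - 3/2x_3 - 3/2, x_2^2 + 2/5x_2x_3 - 3/10x_3^2 + 11/10x_2 + 4/5x_3 - 3/5}.

These coincide, so the ideals are equal.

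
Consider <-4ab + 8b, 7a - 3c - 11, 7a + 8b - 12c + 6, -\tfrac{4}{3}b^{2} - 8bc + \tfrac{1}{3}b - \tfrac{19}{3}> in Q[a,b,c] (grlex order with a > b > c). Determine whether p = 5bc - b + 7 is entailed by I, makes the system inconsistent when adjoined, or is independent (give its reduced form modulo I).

Adjoining 5bc - b + 7 makes the ideal the whole ring: the system is inconsistent.

First compute the reduced Gröbner basis of I by Buchberger's algorithm.
f_1 = -4ab + 8b, LT = ab.
f_2 = 7a - 3c - 11, LT = a.
f_3 = 7a + 8b - 12c + 6, LT = a.
f_4 = -\tfrac{4}{3}b^{2} - 8bc + \tfrac{1}{3}b - \tfrac{19}{3}, LT = b^{2}.

S(f_1,f_2): lcm = ab. S = \tfrac{3}{7}bc - \tfrac{3}{7}b.
  leading term bc: no divisor's leading term divides it; move \tfrac{3}{7}bc to the remainder.
  leading term b: no divisor's leading term divides it; move -\tfrac{3}{7}b to the remainder.
  remainder \tfrac{3}{7}bc - \tfrac{3}{7}b ≠ 0; add h_5 = \tfrac{3}{7}bc - \tfrac{3}{7}b to the basis.

S(f_1,f_3): lcm = ab. S = -\tfrac{8}{7}b^{2} + \tfrac{12}{7}bc - \tfrac{20}{7}b.
  leading term b^{2}: subtract (\tfrac{6}{7})·f_4 from -\tfrac{8}{7}b^{2} + \tfrac{12}{7}bc - \tfrac{20}{7}b → \tfrac{60}{7}bc - \tfrac{22}{7}b + \tfrac{38}{7}
  leading term bc: subtract (20)·h_5 from \tfrac{60}{7}bc - \tfrac{22}{7}b + \tfrac{38}{7} → \tfrac{38}{7}b + \tfrac{38}{7}
  leading term b: no divisor's leading term divides it; move \tfrac{38}{7}b to the remainder.
  leading term 1: no divisor's leading term divides it; move \tfrac{38}{7} to the remainder.
  remainder \tfrac{38}{7}b + \tfrac{38}{7} ≠ 0; add h_6 = \tfrac{38}{7}b + \tfrac{38}{7} to the basis.

S(f_1,f_4): lcm = ab^{2}. S = -6abc + \tfrac{1}{4}ab - 2b^{2} - \tfrac{19}{4}a.
  leading term abc: subtract (\tfrac{3}{2}c)·f_1 from -6abc + \tfrac{1}{4}ab - 2b^{2} - \tfrac{19}{4}a → \tfrac{1}{4}ab - 2b^{2} - 12bc - \tfrac{19}{4}a
  leading term ab: subtract (-\tfrac{1}{16})·f_1 from \tfrac{1}{4}ab - 2b^{2} - 12bc - \tfrac{19}{4}a → -2b^{2} - 12bc - \tfrac{19}{4}a + \tfrac{1}{2}b
  leading term b^{2}: subtract (\tfrac{3}{2})·f_4 from -2b^{2} - 12bc - \tfrac{19}{4}a + \tfrac{1}{2}b → -\tfrac{19}{4}a + \tfrac{19}{2}
  leading term a: subtract (-\tfrac{19}{28})·f_2 from -\tfrac{19}{4}a + \tfrac{19}{2} → -\tfrac{57}{28}c + \tfrac{57}{28}
  leading term c: no divisor's leading term divides it; move -\tfrac{57}{28}c to the remainder.
  leading term 1: no divisor's leading term divides it; move \tfrac{57}{28} to the remainder.
  remainder -\tfrac{57}{28}c + \tfrac{57}{28} ≠ 0; add h_7 = -\tfrac{57}{28}c + \tfrac{57}{28} to the basis.

The other S-polynomials (S(f_2,f_3), S(f_2,f_4), S(f_3,f_4), S(f_1,h_5), S(f_2,h_5), S(f_3,h_5), S(f_4,h_5), S(f_1,h_6), S(f_2,h_6), S(f_3,h_6), S(f_4,h_6), S(h_5,h_6), S(f_1,h_7), S(f_2,h_7), S(f_3,h_7), S(f_4,h_7), S(h_5,h_7), S(h_6,h_7)) all reduce to 0 modulo the current basis, so we have a Gröbner basis.
Inter-reduce: drop elements whose leading term is divisible by another's, tail-reduce, and make monic.
Reduced Gröbner basis: {a - 2, b + 1, c - 1}.
Label its elements g_1 = a - 2, g_2 = b + 1, g_3 = c - 1.

Reduce p = 5bc - b + 7 modulo G:
  leading term bc: subtract (5c)·g_2 from 5bc - b + 7 → -b - 5c + 7
  leading term b: subtract (-1)·g_2 from -b - 5c + 7 → -5c + 8
  leading term c: subtract (-5)·g_3 from -5c + 8 → 3
  leading term 1: no divisor's leading term divides it; move 3 to the remainder.
  normal form = 3.
The normal form is nonzero, so p ∉ I. Since p minus its normal form lies in I, I + (p) = I + (r) where r = 3; decide whether this ideal is the whole ring.
Here r = 3 is a nonzero constant, hence a unit: 1 ∈ I + (p), the Gröbner basis of I + (p) is {1}, and the enlarged system has no common solution — adjoining p is inconsistent.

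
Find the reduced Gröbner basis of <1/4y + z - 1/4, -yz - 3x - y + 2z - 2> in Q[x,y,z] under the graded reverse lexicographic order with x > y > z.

G = {z^2 - 3/4x + 5/4z - 3/4, y + 4z - 1}

f_1 = 1/4y + z - 1/4, LT = y.
f_2 = -yz - 3x - y + 2z - 2, LT = yz.

S(f_1,f_2): lcm = yz. S = 4z^2 - 3x - y + z - 2.
  reduce S modulo (f_1, f_2):
  remainder 4z^2 - 3x + 5z - 3 ≠ 0; add g_3 = 4z^2 - 3x + 5z - 3 to the basis.

The other S-polynomials (S(f_1,g_3), S(f_2,g_3)) all reduce to 0 modulo the current basis, so we have a Gröbner basis.
Inter-reduce: drop elements whose leading term is divisible by another's, tail-reduce, and make monic.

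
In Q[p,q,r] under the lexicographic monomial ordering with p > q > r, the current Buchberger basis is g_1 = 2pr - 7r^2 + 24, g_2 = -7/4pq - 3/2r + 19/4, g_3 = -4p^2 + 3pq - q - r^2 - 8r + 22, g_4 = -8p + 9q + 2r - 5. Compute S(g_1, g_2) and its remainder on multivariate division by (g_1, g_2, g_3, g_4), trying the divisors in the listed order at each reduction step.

S(g_1, g_2) = -7/2qr^2 + 12q - 6/7r^2 + 19/7r; remainder on division = -7/2qr^2 + 12q - 6/7r^2 + 19/7r.

lcm(LM(g_1), LM(g_2)) = pqr.
S = (lcm/LT(g_1))·g_1 − (lcm/LT(g_2))·g_2 = -7/2qr^2 + 12q - 6/7r^2 + 19/7r.
Reduce S modulo (g_1, g_2, g_3, g_4) in that order:
  leading term qr^2: no divisor's leading term divides it; move -7/2qr^2 to the remainder.
  leading term q: no divisor's leading term divides it; move 12q to the remainder.
  leading term r^2: no divisor's leading term divides it; move -6/7r^2 to the remainder.
  leading term r: no divisor's leading term divides it; move 19/7r to the remainder.
The remainder -7/2qr^2 + 12q - 6/7r^2 + 19/7r is nonzero, so it would be added as the next basis element.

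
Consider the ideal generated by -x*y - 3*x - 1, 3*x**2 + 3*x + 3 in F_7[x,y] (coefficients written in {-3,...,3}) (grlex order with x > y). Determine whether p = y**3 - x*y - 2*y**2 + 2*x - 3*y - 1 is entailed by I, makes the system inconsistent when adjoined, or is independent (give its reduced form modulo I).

y**3 - x*y - 2*y**2 + 2*x - 3*y - 1 is independent of I; its normal form modulo I is 2*y + 3.

First compute the reduced Gröbner basis of I by Buchberger's algorithm.
f_1 = -x*y - 3*x - 1, LT = x*y.
f_2 = 3*x**2 + 3*x + 3, LT = x**2.

S(f_1,f_2): lcm = x**2*y. S = 3*x**2 - x*y + x - y.
  leading term x**2: subtract (1)·f_2 from 3*x**2 - x*y + x - y → -x*y - 2*x - y - 3
  leading term x*y: subtract (1)·f_1 from -x*y - 2*x - y - 3 → x - y - 2
  leading term x: no divisor's leading term divides it; move x to the remainder.
  leading term y: no divisor's leading term divides it; move -y to the remainder.
  leading term 1: no divisor's leading term divides it; move -2 to the remainder.
  remainder x - y - 2 ≠ 0; add h_3 = x - y - 2 to the basis.

S(f_1,h_3): lcm = x*y. S = y**2 + 3*x + 2*y + 1.
  leading term y**2: no divisor's leading term divides it; move y**2 to the remainder.
  leading term x: subtract (3)·h_3 from 3*x + 2*y + 1 → -2*y
  leading term y: no divisor's leading term divides it; move -2*y to the remainder.
  remainder y**2 - 2*y ≠ 0; add h_4 = y**2 - 2*y to the basis.

S(f_2,h_3): lcm = x**2. S = x*y + 3*x + 1.
  leading term x*y: subtract (-1)·f_1 from x*y + 3*x + 1 → 0
  remainder 0.

S(f_1,h_4): lcm = x*y**2. S = -2*x*y + y.
  leading term x*y: subtract (2)·f_1 from -2*x*y + y → -x + y + 2
  leading term x: subtract (-1)·h_3 from -x + y + 2 → 0
  remainder 0.

S(f_2,h_4): leading monomials are coprime, so the S-polynomial reduces to 0 (Buchberger's first criterion).
S(h_3,h_4): leading monomials are coprime, so the S-polynomial reduces to 0 (Buchberger's first criterion).
Every S-polynomial of the final basis reduces to 0, so we have a Gröbner basis.
Inter-reduce: drop elements whose leading term is divisible by another's, tail-reduce, and make monic.
Reduced Gröbner basis: {y**2 - 2*y, x - y - 2}.
Label its elements g_1 = y**2 - 2*y, g_2 = x - y - 2.

Reduce p = y**3 - x*y - 2*y**2 + 2*x - 3*y - 1 modulo G:
  leading term y**3: subtract (y)·g_1 from y**3 - x*y - 2*y**2 + 2*x - 3*y - 1 → -x*y + 2*x - 3*y - 1
  leading term x*y: subtract (-y)·g_2 from -x*y + 2*x - 3*y - 1 → -y**2 + 2*x + 2*y - 1
  leading term y**2: subtract (-1)·g_1 from -y**2 + 2*x + 2*y - 1 → 2*x - 1
  leading term x: subtract (2)·g_2 from 2*x - 1 → 2*y + 3
  leading term y: no divisor's leading term divides it; move 2*y to the remainder.
  leading term 1: no divisor's leading term divides it; move 3 to the remainder.
  normal form = 2*y + 3.
The normal form is nonzero, so p ∉ I. Since p minus its normal form lies in I, I + (p) = I + (r) where r = 2*y + 3; decide whether this ideal is the whole ring.
Run Buchberger on G together with r (pairs among the g_i already reduce to 0 since G is a Gröbner basis):
g_1 = y**2 - 2*y, LT = y**2.
g_2 = x - y - 2, LT = x.
r = 2*y + 3, LT = y.

S(g_1,g_2): leading monomials are coprime, so the S-polynomial reduces to 0 (Buchberger's first criterion).
S(g_1,r): lcm = y**2. S = 0.
  remainder 0.

S(g_2,r): leading monomials are coprime, so the S-polynomial reduces to 0 (Buchberger's first criterion).
Every S-polynomial of the final basis reduces to 0, so we have a Gröbner basis.
Inter-reduce: drop elements whose leading term is divisible by another's, tail-reduce, and make monic.
Reduced Gröbner basis: {x + 3, y - 2}.
The reduced Gröbner basis of I + (p) is {x + 3, y - 2} ≠ {1}, a proper ideal, so the enlarged system stays consistent: p is independent of I, with normal form 2*y + 3.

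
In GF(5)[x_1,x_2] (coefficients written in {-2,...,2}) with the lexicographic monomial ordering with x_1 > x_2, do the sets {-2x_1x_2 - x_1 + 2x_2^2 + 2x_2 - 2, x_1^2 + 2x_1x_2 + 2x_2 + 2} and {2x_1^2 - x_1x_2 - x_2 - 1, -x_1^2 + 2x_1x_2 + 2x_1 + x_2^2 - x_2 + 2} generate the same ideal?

Yes, the ideals are equal.

Two ideals are equal iff their reduced Gröbner bases coincide (the reduced basis is unique for a fixed ordering).
Buchberger on the first generating set:
f_1 = -2x_1x_2 - x_1 + 2x_2^2 + 2x_2 - 2, LT = x_1x_2.
f_2 = x_1^2 + 2x_1x_2 + 2x_2 + 2, LT = x_1^2.

S(f_1,f_2): lcm = x_1^2x_2. S = -2x_1^2 + 2x_1x_2^2 - x_1x_2 + x_1 - 2x_2^2 - 2x_2.
  leading term x_1^2: subtract (-2)·f_2 from -2x_1^2 + 2x_1x_2^2 - x_1x_2 + x_1 - 2x_2^2 - 2x_2 → 2x_1x_2^2 - 2x_1x_2 + x_1 - 2x_2^2 + 2x_2 - 1
  leading term x_1x_2^2: subtract (-x_2)·f_1 from 2x_1x_2^2 - 2x_1x_2 + x_1 - 2x_2^2 + 2x_2 - 1 → 2x_1x_2 + x_1 + 2x_2^3 - 1
  leading term x_1x_2: subtract (-1)·f_1 from 2x_1x_2 + x_1 + 2x_2^3 - 1 → 2x_2^3 + 2x_2^2 + 2x_2 + 2
  leading term x_2^3: no divisor's leading term divides it; move 2x_2^3 to the remainder.
  leading term x_2^2: no divisor's leading term divides it; move 2x_2^2 to the remainder.
  leading term x_2: no divisor's leading term divides it; move 2x_2 to the remainder.
  leading term 1: no divisor's leading term divides it; move 2 to the remainder.
  remainder 2x_2^3 + 2x_2^2 + 2x_2 + 2 ≠ 0; add g_3 = 2x_2^3 + 2x_2^2 + 2x_2 + 2 to the basis.

The other S-polynomials (S(f_1,g_3), S(f_2,g_3)) all reduce to 0 modulo the current basis, so we have a Gröbner basis.
Inter-reduce: drop elements whose leading term is divisible by another's, tail-reduce, and make monic.
Reduced Gröbner basis: {x_1^2 - x_1 + 2x_2^2 - x_2, x_1x_2 - 2x_1 - x_2^2 - x_2 + 1, x_2^3 + x_2^2 + x_2 + 1}.

Buchberger on the second generating set:
h_1 = 2x_1^2 - x_1x_2 - x_2 - 1, LT = x_1^2.
h_2 = -x_1^2 + 2x_1x_2 + 2x_1 + x_2^2 - x_2 + 2, LT = x_1^2.

S(h_1,h_2): lcm = x_1^2. S = -x_1x_2 + 2x_1 + x_2^2 + x_2 - 1.
  leading term x_1x_2: no divisor's leading term divides it; move -x_1x_2 to the remainder.
  leading term x_1: no divisor's leading term divides it; move 2x_1 to the remainder.
  leading term x_2^2: no divisor's leading term divides it; move x_2^2 to the remainder.
  leading term x_2: no divisor's leading term divides it; move x_2 to the remainder.
  leading term 1: no divisor's leading term divides it; move -1 to the remainder.
  remainder -x_1x_2 + 2x_1 + x_2^2 + x_2 - 1 ≠ 0; add k_3 = -x_1x_2 + 2x_1 + x_2^2 + x_2 - 1 to the basis.

S(h_1,k_3): lcm = x_1^2x_2. S = 2x_1^2 - 2x_1x_2^2 + x_1x_2 - x_1 + 2x_2^2 + 2x_2.
  leading term x_1^2: subtract (1)·h_1 from 2x_1^2 - 2x_1x_2^2 + x_1x_2 - x_1 + 2x_2^2 + 2x_2 → -2x_1x_2^2 + 2x_1x_2 - x_1 + 2x_2^2 - 2x_2 + 1
  leading term x_1x_2^2: subtract (2x_2)·k_3 from -2x_1x_2^2 + 2x_1x_2 - x_1 + 2x_2^2 - 2x_2 + 1 → -2x_1x_2 - x_1 - 2x_2^3 + 1
  leading term x_1x_2: subtract (2)·k_3 from -2x_1x_2 - x_1 - 2x_2^3 + 1 → -2x_2^3 - 2x_2^2 - 2x_2 - 2
  leading term x_2^3: no divisor's leading term divides it; move -2x_2^3 to the remainder.
  leading term x_2^2: no divisor's leading term divides it; move -2x_2^2 to the remainder.
  leading term x_2: no divisor's leading term divides it; move -2x_2 to the remainder.
  leading term 1: no divisor's leading term divides it; move -2 to the remainder.
  remainder -2x_2^3 - 2x_2^2 - 2x_2 - 2 ≠ 0; add k_4 = -2x_2^3 - 2x_2^2 - 2x_2 - 2 to the basis.

The other S-polynomials (S(h_2,k_3), S(h_1,k_4), S(h_2,k_4), S(k_3,k_4)) all reduce to 0 modulo the current basis, so we have a Gröbner basis.
Inter-reduce: drop elements whose leading term is divisible by another's, tail-reduce, and make monic.
Reduced Gröbner basis: {x_1^2 - x_1 + 2x_2^2 - x_2, x_1x_2 - 2x_1 - x_2^2 - x_2 + 1, x_2^3 + x_2^2 + x_2 + 1}.

The two bases agree; hence the ideals are identical.
The choice of monomial ordering does not affect the verdict — as long as both bases are computed under the same ordering, their equality decides ideal equality.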